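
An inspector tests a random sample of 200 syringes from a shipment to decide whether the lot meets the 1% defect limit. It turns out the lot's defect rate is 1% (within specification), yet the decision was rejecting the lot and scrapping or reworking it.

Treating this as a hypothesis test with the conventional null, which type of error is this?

Type I error

The null hypothesis here is that the lot's defect rate is 1% (within specification).
'Rejecting the lot and scrapping or reworking it' corresponds to rejecting H₀.
H₀ was rejected but H₀ is true — a Type I error (false positive).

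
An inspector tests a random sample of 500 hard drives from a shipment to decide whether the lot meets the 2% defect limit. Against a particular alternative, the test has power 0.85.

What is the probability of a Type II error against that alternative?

0.15

Power = 1 − β, so β = 1 − 0.85 = 0.15.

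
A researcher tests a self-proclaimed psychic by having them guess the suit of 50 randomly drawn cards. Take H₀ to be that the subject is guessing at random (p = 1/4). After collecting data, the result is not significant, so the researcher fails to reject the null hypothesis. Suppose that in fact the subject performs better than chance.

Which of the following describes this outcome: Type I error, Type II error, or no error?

Type II error

H₀ was not rejected, but H₀ is actually false.
Failing to reject a false null hypothesis is a Type II error (false negative).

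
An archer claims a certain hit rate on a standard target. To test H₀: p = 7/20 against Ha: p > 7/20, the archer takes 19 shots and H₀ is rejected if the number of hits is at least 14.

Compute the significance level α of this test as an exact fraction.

Under H₀, X ~ Binomial(19, 7/20), and α = P(X ≥ 14).
P(X ≥ 14) = Σ_{j=14}^{19} C(19,j)·(7/20)^j·(13/20)^{19-j} = 441451161257878012297/655360000000000000000000.

441451161257878012297/655360000000000000000000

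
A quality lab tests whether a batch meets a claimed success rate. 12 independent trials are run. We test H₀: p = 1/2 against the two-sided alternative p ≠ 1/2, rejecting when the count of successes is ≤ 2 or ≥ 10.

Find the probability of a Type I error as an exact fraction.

Under H₀, Y ~ Binomial(12, 1/2); α is the probability of landing in either tail, P(Y ≤ 2) + P(Y ≥ 10).
Each tail has probability (1 + 12 + 66)/4096; doubling gives α = 158/4096 = 79/2048.

79/2048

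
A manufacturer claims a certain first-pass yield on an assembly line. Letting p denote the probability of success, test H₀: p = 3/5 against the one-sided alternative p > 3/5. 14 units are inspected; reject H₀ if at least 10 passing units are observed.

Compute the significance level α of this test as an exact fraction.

340889877/1220703125

Under H₀, X ~ Binomial(14, 3/5), and α = P(X ≥ 10).
Adding the binomial terms for j = 10 through 14 with p = 3/5 yields 340889877/1220703125.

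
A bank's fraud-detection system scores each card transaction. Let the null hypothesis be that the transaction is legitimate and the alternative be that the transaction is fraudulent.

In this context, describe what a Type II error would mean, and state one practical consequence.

A Type II error is failing to reject H₀ when H₀ is false.
Here that means approving the transaction when actually the transaction is fraudulent.

A Type II error would mean concluding that the transaction is legitimate (or at least failing to establish that the transaction is fraudulent) when in fact the transaction is fraudulent. Consequence: a fraudulent charge goes through and the bank absorbs the loss.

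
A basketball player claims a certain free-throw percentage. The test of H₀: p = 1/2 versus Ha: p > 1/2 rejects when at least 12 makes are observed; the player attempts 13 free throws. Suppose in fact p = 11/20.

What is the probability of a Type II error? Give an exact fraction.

β = P(fail to reject H₀ | Ha true) = P(X ≤ 11 | p = 11/20), X ~ Binomial(13, 11/20).
Adding the binomial probabilities P(X=0)+…+P(X=11) at p = 11/20 gives 636861571623279/640000000000000.

636861571623279/640000000000000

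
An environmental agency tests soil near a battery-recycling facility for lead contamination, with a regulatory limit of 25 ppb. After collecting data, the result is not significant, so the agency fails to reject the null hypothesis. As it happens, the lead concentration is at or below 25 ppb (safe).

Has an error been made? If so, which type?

The conventional null hypothesis here is that the lead concentration is at or below 25 ppb (safe).
The test retained a true H₀ — the decision matches the true state.

No error — this is a correct decision.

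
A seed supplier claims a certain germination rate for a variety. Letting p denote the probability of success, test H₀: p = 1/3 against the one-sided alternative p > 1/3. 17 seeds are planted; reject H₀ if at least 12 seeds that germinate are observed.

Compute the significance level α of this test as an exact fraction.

α = P(reject H₀ | H₀ true) = P(K ≥ 12 | p = 1/3), with K ~ Binomial(17, 1/3).
Summing C(17,j)(1/3)^j(2/3)^{17−j} for j = 12,…,17 gives 80705/43046721.

80705/43046721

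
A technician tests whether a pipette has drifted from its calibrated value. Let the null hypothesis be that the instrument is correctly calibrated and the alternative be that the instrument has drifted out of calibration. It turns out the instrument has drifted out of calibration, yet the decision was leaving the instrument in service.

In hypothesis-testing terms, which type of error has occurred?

Type II error

'Leaving the instrument in service' corresponds to failing to reject H₀.
H₀ was not rejected but H₀ is false — a Type II error (false negative).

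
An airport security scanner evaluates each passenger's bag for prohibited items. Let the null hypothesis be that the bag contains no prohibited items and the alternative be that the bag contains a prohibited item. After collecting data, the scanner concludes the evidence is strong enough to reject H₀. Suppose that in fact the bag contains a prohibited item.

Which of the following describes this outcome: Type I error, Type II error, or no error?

The test rejected a false H₀ — the decision matches the true state.

No error (correct decision).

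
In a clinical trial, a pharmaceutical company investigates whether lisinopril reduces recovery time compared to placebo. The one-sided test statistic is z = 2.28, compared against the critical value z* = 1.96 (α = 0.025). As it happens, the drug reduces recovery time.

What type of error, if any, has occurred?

The conventional null hypothesis is that the drug has no effect on recovery time.
Since z = 2.28 > z* = 1.96, H₀ is rejected.
H₀ is false (actually the drug reduces recovery time).
The decision matches the true state — no error.

Neither — the decision is correct.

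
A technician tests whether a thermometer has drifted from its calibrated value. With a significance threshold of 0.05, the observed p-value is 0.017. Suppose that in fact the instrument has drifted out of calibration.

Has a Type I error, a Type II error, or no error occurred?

The conventional null hypothesis is that the instrument is correctly calibrated.
Since p = 0.017 < α = 0.05, H₀ is rejected.
H₀ is false (actually the instrument has drifted out of calibration).
The decision matches the true state — no error.

No error — this is a correct decision.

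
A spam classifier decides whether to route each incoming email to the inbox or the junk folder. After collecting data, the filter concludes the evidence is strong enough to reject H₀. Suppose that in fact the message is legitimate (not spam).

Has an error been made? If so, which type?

The conventional null hypothesis here is that the message is legitimate (not spam).
H₀ was rejected, but H₀ is actually true.
Rejecting a true null hypothesis is a Type I error (false positive).

Type I error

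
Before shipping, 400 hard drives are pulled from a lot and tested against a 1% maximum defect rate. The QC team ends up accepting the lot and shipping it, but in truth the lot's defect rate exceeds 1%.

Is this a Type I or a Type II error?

Type II error

The null hypothesis here is that the lot's defect rate is 1% (within specification).
'Accepting the lot and shipping it' corresponds to failing to reject H₀.
H₀ was not rejected but H₀ is false — a Type II error (false negative).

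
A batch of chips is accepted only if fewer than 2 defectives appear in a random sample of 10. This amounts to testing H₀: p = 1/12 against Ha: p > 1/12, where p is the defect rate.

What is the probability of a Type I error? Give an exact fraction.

4133487571/20639121408

α = P(reject H₀ | H₀ true) = P(X ≥ 2 | p = 1/12), X ~ Binomial(10, 1/12).
Computing the lower-tail complement: 1 − 16505633837/20639121408 = 4133487571/20639121408.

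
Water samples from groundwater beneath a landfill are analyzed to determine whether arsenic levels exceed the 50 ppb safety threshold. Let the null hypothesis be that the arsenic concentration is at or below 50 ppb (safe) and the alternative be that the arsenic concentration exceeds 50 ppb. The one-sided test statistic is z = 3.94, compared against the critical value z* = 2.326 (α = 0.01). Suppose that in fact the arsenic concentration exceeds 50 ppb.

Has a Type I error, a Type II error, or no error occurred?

Since z = 3.94 > z* = 2.326, H₀ is rejected.
H₀ is false (actually the arsenic concentration exceeds 50 ppb).
The decision matches the true state — no error.

No error — this is a correct decision.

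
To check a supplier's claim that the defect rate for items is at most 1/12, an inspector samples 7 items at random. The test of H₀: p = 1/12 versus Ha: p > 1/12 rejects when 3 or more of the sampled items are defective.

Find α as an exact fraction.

Under H₀, K ~ Binomial(7, 1/12); the Type I error rate is P(K ≥ 3).
α = 1 − P(K ≤ 2) = 1 − 11756723/11943936 = 187213/11943936.

187213/11943936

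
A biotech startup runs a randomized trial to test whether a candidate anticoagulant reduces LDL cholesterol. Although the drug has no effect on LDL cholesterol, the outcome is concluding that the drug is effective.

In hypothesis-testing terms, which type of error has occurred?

The null hypothesis here is that the drug has no effect on LDL cholesterol.
'Concluding that the drug is effective' corresponds to rejecting H₀.
H₀ was rejected but H₀ is true — a Type I error (false positive).

Type I error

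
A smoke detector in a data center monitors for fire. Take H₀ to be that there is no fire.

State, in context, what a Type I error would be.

A Type I error would mean concluding that there is a fire when in fact there is no fire.

A Type I error is rejecting H₀ when H₀ is true.
Here that means sounding the alarm and evacuating the building when actually there is no fire.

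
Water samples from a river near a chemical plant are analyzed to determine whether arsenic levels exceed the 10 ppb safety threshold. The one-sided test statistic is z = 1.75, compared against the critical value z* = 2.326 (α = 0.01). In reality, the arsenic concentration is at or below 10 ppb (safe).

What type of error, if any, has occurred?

Neither — the decision is correct.

The conventional null hypothesis is that the arsenic concentration is at or below 10 ppb (safe).
Since z = 1.75 ≤ z* = 2.326, H₀ is not rejected.
H₀ is true (actually the arsenic concentration is at or below 10 ppb (safe)).
The decision matches the true state — no error.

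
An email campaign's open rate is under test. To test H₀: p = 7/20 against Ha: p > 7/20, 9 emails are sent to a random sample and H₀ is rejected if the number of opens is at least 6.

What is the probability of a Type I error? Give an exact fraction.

6859289647/128000000000

The Type I error probability is α = P(S ≥ 6) computed under H₀, where S ~ Binomial(9, 7/20).
Summing C(9,j)(7/20)^j(13/20)^{9−j} for j = 6,…,9 gives 6859289647/128000000000.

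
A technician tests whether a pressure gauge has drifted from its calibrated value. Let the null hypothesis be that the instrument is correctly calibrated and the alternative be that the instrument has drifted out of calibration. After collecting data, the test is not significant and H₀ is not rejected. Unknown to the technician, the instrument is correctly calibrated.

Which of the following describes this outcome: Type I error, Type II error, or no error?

The test retained a true H₀ — the decision matches the true state.

Neither — the decision is correct.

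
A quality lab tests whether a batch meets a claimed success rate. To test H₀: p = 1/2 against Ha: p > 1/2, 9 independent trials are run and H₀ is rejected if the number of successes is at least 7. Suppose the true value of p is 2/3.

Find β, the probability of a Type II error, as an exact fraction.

Under the alternative p = 2/3, S ~ Binomial(9, 2/3); β is the probability the test does not reject, P(S < 7).
Equivalently, β = 1 − P(S ≥ 7) = 12259/19683.

12259/19683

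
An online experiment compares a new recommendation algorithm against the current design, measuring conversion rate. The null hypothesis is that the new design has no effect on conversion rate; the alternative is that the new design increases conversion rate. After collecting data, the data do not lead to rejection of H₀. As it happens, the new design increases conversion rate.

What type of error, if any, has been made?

Type II error

H₀ was not rejected, but H₀ is actually false.
Failing to reject a false null hypothesis is a Type II error (false negative).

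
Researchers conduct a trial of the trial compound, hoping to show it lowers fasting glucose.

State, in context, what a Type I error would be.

With the conventional null hypothesis that the drug has no effect on fasting glucose:
A Type I error is rejecting H₀ when H₀ is true.
Here that means concluding that the drug is effective when actually the drug has no effect on fasting glucose.

A Type I error would mean concluding that the drug lowers fasting glucose when in fact the drug has no effect on fasting glucose.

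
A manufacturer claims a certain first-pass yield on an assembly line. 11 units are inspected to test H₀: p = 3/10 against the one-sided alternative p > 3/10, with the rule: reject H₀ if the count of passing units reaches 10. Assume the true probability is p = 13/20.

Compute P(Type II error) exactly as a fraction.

β = P(fail to reject H₀ | Ha true) = P(X ≤ 9 | p = 13/20), X ~ Binomial(11, 13/20).
Adding the binomial probabilities P(X=0)+…+P(X=9) at p = 13/20 gives 19239273573359/20480000000000.

19239273573359/20480000000000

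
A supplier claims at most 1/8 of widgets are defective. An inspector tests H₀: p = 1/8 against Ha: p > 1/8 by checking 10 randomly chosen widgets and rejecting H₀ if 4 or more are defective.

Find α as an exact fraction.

Under H₀, X ~ Binomial(10, 1/8); the Type I error rate is P(X ≥ 4).
Via the complement, α = 1 − Σ_{j=0}^{3} C(10,j)(1/8)^j(7/8)^{10-j} = 7372325/268435456.

7372325/268435456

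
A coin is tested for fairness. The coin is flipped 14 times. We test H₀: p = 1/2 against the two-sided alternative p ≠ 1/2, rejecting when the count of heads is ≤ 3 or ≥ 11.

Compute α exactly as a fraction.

235/4096

Under H₀, Y ~ Binomial(14, 1/2); α is the probability of landing in either tail, P(Y ≤ 3) + P(Y ≥ 11).
Each tail has probability (1 + 14 + 91 + 364)/16384; doubling gives α = 940/16384 = 235/4096.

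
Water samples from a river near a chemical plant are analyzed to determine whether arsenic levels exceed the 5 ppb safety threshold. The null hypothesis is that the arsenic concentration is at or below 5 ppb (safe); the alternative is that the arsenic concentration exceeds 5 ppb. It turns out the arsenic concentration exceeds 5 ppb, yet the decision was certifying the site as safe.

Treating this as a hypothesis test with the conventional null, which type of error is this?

'Certifying the site as safe' corresponds to failing to reject H₀.
H₀ was not rejected but H₀ is false — a Type II error (false negative).

Type II error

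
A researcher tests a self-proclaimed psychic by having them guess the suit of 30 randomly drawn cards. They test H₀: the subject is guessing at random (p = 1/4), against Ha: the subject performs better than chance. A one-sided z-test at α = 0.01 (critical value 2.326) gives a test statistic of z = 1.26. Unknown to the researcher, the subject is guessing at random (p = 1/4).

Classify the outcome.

No error — this is a correct decision.

Since z = 1.26 ≤ z* = 2.326, H₀ is not rejected.
H₀ is true (actually the subject is guessing at random (p = 1/4)).
The decision matches the true state — no error.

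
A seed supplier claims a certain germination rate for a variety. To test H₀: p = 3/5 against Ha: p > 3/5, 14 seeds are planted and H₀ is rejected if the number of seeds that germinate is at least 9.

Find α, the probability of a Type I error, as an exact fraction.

2965421097/6103515625

α = P(reject H₀ | H₀ true) = P(Y ≥ 9 | p = 3/5), with Y ~ Binomial(14, 3/5).
Adding the binomial terms for j = 9 through 14 with p = 3/5 yields 2965421097/6103515625.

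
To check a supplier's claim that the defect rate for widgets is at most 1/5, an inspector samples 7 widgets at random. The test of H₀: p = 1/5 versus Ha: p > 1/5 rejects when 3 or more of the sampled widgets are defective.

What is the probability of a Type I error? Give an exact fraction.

The significance level is the probability, assuming p = 1/5, of seeing 3 or more defectives in 7 draws.
Via the complement, α = 1 − Σ_{j=0}^{2} C(7,j)(1/5)^j(4/5)^{7-j} = 2313/15625.

2313/15625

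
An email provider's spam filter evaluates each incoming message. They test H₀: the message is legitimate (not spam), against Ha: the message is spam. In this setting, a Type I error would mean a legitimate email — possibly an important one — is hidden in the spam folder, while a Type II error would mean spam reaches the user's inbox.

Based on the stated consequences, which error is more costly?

Type I error

The Type I consequence (a legitimate email — possibly an important one — is hidden in the spam folder) is more severe than the Type II consequence (spam reaches the user's inbox).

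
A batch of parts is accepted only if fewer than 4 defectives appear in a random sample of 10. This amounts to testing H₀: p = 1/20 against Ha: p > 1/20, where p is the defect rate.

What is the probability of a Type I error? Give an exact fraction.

2632954721/2560000000000

Under H₀, K ~ Binomial(10, 1/20); the Type I error rate is P(K ≥ 4).
Via the complement, α = 1 − Σ_{j=0}^{3} C(10,j)(1/20)^j(19/20)^{10-j} = 2632954721/2560000000000.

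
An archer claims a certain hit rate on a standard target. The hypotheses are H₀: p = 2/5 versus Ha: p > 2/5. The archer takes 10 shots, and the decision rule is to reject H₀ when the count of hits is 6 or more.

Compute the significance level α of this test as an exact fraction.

1623424/9765625

The Type I error probability is α = P(X ≥ 6) computed under H₀, where X ~ Binomial(10, 2/5).
P(X ≥ 6) = Σ_{j=6}^{10} C(10,j)·(2/5)^j·(3/5)^{10-j} = 1623424/9765625.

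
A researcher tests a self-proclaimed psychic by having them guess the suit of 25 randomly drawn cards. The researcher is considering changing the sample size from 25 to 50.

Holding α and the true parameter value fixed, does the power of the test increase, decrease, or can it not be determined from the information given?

A larger sample reduces the standard error, pulling the sampling distribution under Ha further from the non-rejection region.
Since power = 1 − β and β decreases, power increases.

It increases.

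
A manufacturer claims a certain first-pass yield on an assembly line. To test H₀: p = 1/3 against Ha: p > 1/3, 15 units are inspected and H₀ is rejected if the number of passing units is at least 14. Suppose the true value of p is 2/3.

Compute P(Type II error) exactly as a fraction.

Under the alternative p = 2/3, Y ~ Binomial(15, 2/3); β is the probability the test does not reject, P(Y < 14).
Summing C(15,j)·(2/3)^j·(1/3)^{15-j} for j = 0..13 gives 14070379/14348907.

14070379/14348907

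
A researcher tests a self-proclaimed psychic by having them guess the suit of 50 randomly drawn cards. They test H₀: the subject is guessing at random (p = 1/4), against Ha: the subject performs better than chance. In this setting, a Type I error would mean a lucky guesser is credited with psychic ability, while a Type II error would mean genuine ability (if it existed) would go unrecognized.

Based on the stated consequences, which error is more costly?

The Type I consequence (a lucky guesser is credited with psychic ability) is more severe than the Type II consequence (genuine ability (if it existed) would go unrecognized).

Type I error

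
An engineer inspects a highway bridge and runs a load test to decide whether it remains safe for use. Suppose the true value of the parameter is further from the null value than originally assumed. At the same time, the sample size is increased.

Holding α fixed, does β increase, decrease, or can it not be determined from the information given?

A larger true effect moves the Ha sampling distribution further from the H₀ critical value, making rejection more likely when Ha is true. More data shrinks sampling variability; the test statistic under Ha concentrates further from the null value, making rejection more likely. Both changes push β in the same direction.

It decreases.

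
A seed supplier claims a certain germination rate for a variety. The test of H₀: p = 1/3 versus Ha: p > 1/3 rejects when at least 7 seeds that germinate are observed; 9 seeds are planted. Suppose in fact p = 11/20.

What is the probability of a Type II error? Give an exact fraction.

54431799039/64000000000

A Type II error is failing to reject when Ha holds: with p = 11/20, β = P(X ≤ 6).
Adding the binomial probabilities P(X=0)+…+P(X=6) at p = 11/20 gives 54431799039/64000000000.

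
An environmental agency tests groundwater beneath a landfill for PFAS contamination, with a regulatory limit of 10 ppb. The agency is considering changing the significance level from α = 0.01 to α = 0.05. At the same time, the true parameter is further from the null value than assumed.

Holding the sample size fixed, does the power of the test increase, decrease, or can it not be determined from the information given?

It increases.

With a larger α the critical value moves toward the center, so more of the Ha sampling distribution lies in the rejection region. A bigger departure from H₀ is easier for the test to detect, so it fails to reject less often. Both changes push β in the same direction.
Since power = 1 − β and β decreases, power increases.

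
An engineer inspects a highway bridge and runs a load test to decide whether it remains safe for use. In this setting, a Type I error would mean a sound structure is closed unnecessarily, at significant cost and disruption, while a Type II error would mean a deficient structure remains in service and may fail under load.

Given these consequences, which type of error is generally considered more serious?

The Type II consequence (a deficient structure remains in service and may fail under load) is more severe than the Type I consequence (a sound structure is closed unnecessarily, at significant cost and disruption).

Type II error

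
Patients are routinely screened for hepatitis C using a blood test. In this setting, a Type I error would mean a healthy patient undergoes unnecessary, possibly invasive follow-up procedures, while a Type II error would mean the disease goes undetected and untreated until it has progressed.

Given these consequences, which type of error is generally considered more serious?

The Type II consequence (the disease goes undetected and untreated until it has progressed) is more severe than the Type I consequence (a healthy patient undergoes unnecessary, possibly invasive follow-up procedures).

Type II error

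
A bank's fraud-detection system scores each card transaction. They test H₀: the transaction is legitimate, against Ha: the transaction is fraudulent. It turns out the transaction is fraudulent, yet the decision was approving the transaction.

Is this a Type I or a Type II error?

'Approving the transaction' corresponds to failing to reject H₀.
H₀ was not rejected but H₀ is false — a Type II error (false negative).

Type II error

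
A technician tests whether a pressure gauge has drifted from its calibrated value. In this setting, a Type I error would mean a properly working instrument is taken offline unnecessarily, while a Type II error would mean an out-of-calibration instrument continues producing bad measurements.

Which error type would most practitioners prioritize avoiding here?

The Type II consequence (an out-of-calibration instrument continues producing bad measurements) is more severe than the Type I consequence (a properly working instrument is taken offline unnecessarily).

Type II error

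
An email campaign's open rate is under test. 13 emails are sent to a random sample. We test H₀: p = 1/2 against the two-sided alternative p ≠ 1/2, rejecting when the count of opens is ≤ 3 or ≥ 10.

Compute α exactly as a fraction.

α = P(K ≤ 3 or K ≥ 10 | p = 1/2), K ~ Binomial(13, 1/2).
The two tails are symmetric, so α = 2·(1 + 13 + 78 + 286)/2^13 = 756/8192 = 189/2048.

189/2048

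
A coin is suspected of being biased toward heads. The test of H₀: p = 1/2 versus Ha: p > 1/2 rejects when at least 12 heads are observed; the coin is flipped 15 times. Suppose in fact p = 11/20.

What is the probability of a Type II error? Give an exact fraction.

Under the alternative p = 11/20, K ~ Binomial(15, 11/20); β is the probability the test does not reject, P(K < 12).
Adding the binomial probabilities P(K=0)+…+P(K=11) at p = 11/20 gives 7844484964274060391/8192000000000000000.

7844484964274060391/8192000000000000000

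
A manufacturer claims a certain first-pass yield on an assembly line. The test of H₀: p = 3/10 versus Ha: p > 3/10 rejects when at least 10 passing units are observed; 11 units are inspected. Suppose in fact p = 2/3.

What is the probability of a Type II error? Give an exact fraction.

A Type II error is failing to reject when Ha holds: with p = 2/3, β = P(Y ≤ 9).
Adding the binomial probabilities P(Y=0)+…+P(Y=9) at p = 2/3 gives 163835/177147.

163835/177147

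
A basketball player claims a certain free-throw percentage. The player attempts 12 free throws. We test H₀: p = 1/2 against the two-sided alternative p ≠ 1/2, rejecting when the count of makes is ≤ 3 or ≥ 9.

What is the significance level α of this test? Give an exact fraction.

299/2048

The significance level is the null-hypothesis probability of the rejection region {≤3} ∪ {≥9}.
By symmetry, α = 2·P(X ≤ 3) = 2·(1 + 12 + 66 + 220)/4096 = 598/4096 = 299/2048.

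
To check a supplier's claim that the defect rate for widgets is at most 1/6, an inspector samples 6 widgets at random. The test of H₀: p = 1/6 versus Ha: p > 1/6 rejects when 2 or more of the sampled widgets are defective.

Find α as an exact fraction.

12281/46656

The significance level is the probability, assuming p = 1/6, of seeing 2 or more defectives in 6 draws.
Via the complement, α = 1 − Σ_{j=0}^{1} C(6,j)(1/6)^j(5/6)^{6-j} = 12281/46656.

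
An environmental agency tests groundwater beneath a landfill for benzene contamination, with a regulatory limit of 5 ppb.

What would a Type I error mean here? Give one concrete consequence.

A Type I error would mean concluding that the benzene concentration exceeds 5 ppb when in fact the benzene concentration is at or below 5 ppb (safe). Consequence: a clean site is subjected to costly and unnecessary remediation.

With the conventional null hypothesis that the benzene concentration is at or below 5 ppb (safe):
A Type I error is rejecting H₀ when H₀ is true.
Here that means declaring the site contaminated and ordering remediation when actually the benzene concentration is at or below 5 ppb (safe).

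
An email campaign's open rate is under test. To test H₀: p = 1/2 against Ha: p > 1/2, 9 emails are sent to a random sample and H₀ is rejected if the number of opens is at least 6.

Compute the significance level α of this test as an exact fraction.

65/256

Under H₀, X ~ Binomial(9, 1/2), and α = P(X ≥ 6).
Summing the upper tail: (84 + 36 + 9 + 1) / 2^9 = 130/512 = 65/256.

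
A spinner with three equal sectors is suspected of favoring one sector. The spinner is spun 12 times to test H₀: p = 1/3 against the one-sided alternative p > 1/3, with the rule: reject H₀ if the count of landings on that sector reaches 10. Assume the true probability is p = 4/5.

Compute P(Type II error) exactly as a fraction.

β = P(fail to reject H₀ | Ha true) = P(S ≤ 9 | p = 4/5), S ~ Binomial(12, 4/5).
Summing C(12,j)·(4/5)^j·(1/5)^{12-j} for j = 0..9 gives 21565149/48828125.

21565149/48828125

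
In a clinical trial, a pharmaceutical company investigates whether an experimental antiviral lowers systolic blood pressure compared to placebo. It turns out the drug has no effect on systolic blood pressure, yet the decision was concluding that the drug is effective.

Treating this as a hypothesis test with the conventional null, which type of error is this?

The null hypothesis here is that the drug has no effect on systolic blood pressure.
'Concluding that the drug is effective' corresponds to rejecting H₀.
H₀ was rejected but H₀ is true — a Type I error (false positive).

Type I error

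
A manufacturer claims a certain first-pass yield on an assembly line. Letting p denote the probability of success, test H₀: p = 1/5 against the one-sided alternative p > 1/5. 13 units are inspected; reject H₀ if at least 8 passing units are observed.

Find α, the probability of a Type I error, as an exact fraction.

Under H₀, X ~ Binomial(13, 1/5), and α = P(X ≥ 8).
Adding the binomial terms for j = 8 through 13 with p = 1/5 yields 1520533/1220703125.

1520533/1220703125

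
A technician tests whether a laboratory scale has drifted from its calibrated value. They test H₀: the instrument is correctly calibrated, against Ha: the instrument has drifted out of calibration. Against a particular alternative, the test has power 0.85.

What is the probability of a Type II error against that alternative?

Power = 1 − β, so β = 1 − 0.85 = 0.15.

0.15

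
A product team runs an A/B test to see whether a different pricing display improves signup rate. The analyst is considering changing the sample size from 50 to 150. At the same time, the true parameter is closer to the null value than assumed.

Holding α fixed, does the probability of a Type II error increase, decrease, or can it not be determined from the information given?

Cannot be determined from the information given.

The first change alone would make β decrease; the second alone would make β increase. Which effect dominates depends on the magnitudes, which are not given.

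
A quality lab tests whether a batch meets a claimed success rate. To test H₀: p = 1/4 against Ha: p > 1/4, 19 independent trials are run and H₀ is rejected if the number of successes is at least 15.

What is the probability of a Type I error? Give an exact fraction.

85429/68719476736

The Type I error probability is α = P(Y ≥ 15) computed under H₀, where Y ~ Binomial(19, 1/4).
Summing C(19,j)(1/4)^j(3/4)^{19−j} for j = 15,…,19 gives 85429/68719476736.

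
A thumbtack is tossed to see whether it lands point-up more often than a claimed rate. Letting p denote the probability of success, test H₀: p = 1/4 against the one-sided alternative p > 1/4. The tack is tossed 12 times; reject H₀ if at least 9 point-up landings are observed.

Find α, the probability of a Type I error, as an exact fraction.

6571/16777216

Under H₀, X ~ Binomial(12, 1/4), and α = P(X ≥ 9).
Adding the binomial terms for j = 9 through 12 with p = 1/4 yields 6571/16777216.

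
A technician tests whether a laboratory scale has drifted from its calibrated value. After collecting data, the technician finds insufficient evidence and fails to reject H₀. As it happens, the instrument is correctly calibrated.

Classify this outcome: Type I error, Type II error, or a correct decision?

The conventional null hypothesis here is that the instrument is correctly calibrated.
The test retained a true H₀ — the decision matches the true state.

No error (correct decision).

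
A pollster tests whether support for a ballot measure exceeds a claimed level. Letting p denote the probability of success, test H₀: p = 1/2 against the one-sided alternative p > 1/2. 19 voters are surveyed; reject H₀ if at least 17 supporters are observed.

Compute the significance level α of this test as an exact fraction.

191/524288

The Type I error probability is α = P(X ≥ 17) computed under H₀, where X ~ Binomial(19, 1/2).
P(X ≥ 17) = [C(19,17) + C(19,18) + C(19,19)] / 2^19 = (171 + 19 + 1) / 524288 = 191/524288.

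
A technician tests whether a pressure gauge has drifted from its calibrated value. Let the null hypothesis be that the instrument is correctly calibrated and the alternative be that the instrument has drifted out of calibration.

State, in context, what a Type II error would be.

A Type II error is failing to reject H₀ when H₀ is false.
Here that means leaving the instrument in service when actually the instrument has drifted out of calibration.

A Type II error would mean concluding that the instrument is correctly calibrated (or at least failing to establish that the instrument has drifted out of calibration) when in fact the instrument has drifted out of calibration.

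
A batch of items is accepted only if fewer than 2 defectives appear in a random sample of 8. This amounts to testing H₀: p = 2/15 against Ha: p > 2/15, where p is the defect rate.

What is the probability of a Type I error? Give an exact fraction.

743183632/2562890625

The significance level is the probability, assuming p = 2/15, of seeing 2 or more defectives in 8 draws.
Computing the lower-tail complement: 1 − 1819706993/2562890625 = 743183632/2562890625.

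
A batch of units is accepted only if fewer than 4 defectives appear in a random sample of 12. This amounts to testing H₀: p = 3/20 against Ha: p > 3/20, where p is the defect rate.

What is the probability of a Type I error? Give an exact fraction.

The significance level is the probability, assuming p = 3/20, of seeing 4 or more defectives in 12 draws.
α = 1 − P(K ≤ 3) = 1 − 743664573512687/819200000000000 = 75535426487313/819200000000000.

75535426487313/819200000000000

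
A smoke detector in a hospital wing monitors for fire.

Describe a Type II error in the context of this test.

With the conventional null hypothesis that there is no fire:
A Type II error is failing to reject H₀ when H₀ is false.
Here that means remaining silent when actually there is a fire.

A Type II error would mean concluding that there is no fire (or at least failing to establish that there is a fire) when in fact there is a fire.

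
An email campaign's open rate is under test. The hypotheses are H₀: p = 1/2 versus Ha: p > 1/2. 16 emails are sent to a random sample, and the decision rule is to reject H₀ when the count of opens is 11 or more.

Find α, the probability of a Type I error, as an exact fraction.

The Type I error probability is α = P(K ≥ 11) computed under H₀, where K ~ Binomial(16, 1/2).
Summing the upper tail: (4368 + 1820 + 560 + 120 + 16 + 1) / 2^16 = 6885/65536.

6885/65536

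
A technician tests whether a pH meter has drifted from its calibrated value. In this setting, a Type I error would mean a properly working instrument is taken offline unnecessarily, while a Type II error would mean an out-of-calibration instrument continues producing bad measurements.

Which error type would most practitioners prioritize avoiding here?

The Type II consequence (an out-of-calibration instrument continues producing bad measurements) is more severe than the Type I consequence (a properly working instrument is taken offline unnecessarily).

Type II error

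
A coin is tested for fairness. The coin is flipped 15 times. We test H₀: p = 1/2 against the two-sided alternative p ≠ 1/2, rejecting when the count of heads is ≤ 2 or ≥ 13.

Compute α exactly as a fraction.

121/16384

The significance level is the null-hypothesis probability of the rejection region {≤2} ∪ {≥13}.
By symmetry, α = 2·P(S ≤ 2) = 2·(1 + 15 + 105)/32768 = 242/32768 = 121/16384.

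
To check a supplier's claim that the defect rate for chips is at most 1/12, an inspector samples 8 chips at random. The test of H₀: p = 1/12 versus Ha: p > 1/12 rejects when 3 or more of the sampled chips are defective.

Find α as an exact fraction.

Under H₀, X ~ Binomial(8, 1/12); the Type I error rate is P(X ≥ 3).
α = 1 − P(X ≤ 2) = 1 − 139953319/143327232 = 3373913/143327232.

3373913/143327232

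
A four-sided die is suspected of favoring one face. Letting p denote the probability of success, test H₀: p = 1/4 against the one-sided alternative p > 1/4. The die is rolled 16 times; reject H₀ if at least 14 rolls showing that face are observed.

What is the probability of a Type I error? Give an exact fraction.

α = P(reject H₀ | H₀ true) = P(K ≥ 14 | p = 1/4), with K ~ Binomial(16, 1/4).
Adding the binomial terms for j = 14 through 16 with p = 1/4 yields 1129/4294967296.

1129/4294967296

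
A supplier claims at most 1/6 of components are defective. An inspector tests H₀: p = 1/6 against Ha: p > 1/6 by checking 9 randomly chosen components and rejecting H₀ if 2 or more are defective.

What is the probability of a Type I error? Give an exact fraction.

Under H₀, K ~ Binomial(9, 1/6); the Type I error rate is P(K ≥ 2).
Via the complement, α = 1 − Σ_{j=0}^{1} C(9,j)(1/6)^j(5/6)^{9-j} = 2304473/5038848.

2304473/5038848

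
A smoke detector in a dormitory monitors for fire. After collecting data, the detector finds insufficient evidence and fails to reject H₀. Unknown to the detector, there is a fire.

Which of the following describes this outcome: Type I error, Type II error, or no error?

The conventional null hypothesis here is that there is no fire.
H₀ was not rejected, but H₀ is actually false.
Failing to reject a false null hypothesis is a Type II error (false negative).

Type II error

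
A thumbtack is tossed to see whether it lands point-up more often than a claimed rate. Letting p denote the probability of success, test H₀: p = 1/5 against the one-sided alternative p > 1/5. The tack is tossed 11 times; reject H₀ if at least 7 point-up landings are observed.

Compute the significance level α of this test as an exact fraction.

The Type I error probability is α = P(X ≥ 7) computed under H₀, where X ~ Binomial(11, 1/5).
Summing C(11,j)(1/5)^j(4/5)^{11−j} for j = 7,…,11 gives 19193/9765625.

19193/9765625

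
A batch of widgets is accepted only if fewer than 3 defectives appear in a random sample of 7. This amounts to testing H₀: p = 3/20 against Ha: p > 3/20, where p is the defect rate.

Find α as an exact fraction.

18883881/256000000

α = P(reject H₀ | H₀ true) = P(Y ≥ 3 | p = 3/20), Y ~ Binomial(7, 3/20).
Via the complement, α = 1 − Σ_{j=0}^{2} C(7,j)(3/20)^j(17/20)^{7-j} = 18883881/256000000.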